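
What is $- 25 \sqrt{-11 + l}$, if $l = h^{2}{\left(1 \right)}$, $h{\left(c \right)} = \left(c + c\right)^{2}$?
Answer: $- 25 \sqrt{5} \approx -55.902$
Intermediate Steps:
$h{\left(c \right)} = 4 c^{2}$ ($h{\left(c \right)} = \left(2 c\right)^{2} = 4 c^{2}$)
$l = 16$ ($l = \left(4 \cdot 1^{2}\right)^{2} = \left(4 \cdot 1\right)^{2} = 4^{2} = 16$)
$- 25 \sqrt{-11 + l} = - 25 \sqrt{-11 + 16} = - 25 \sqrt{5}$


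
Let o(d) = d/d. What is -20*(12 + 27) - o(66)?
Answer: -781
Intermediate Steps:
o(d) = 1
-20*(12 + 27) - o(66) = -20*(12 + 27) - 1*1 = -20*39 - 1 = -780 - 1 = -781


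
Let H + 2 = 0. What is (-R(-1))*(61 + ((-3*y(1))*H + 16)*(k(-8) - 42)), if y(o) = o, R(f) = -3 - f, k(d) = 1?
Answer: -1682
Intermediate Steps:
H = -2 (H = -2 + 0 = -2)
(-R(-1))*(61 + ((-3*y(1))*H + 16)*(k(-8) - 42)) = (-(-3 - 1*(-1)))*(61 + (-3*1*(-2) + 16)*(1 - 42)) = (-(-3 + 1))*(61 + (-3*(-2) + 16)*(-41)) = (-1*(-2))*(61 + (6 + 16)*(-41)) = 2*(61 + 22*(-41)) = 2*(61 - 902) = 2*(-841) = -1682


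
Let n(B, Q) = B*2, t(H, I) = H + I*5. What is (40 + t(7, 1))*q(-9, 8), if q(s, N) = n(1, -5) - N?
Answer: -312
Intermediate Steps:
t(H, I) = H + 5*I
n(B, Q) = 2*B
q(s, N) = 2 - N (q(s, N) = 2*1 - N = 2 - N)
(40 + t(7, 1))*q(-9, 8) = (40 + (7 + 5*1))*(2 - 1*8) = (40 + (7 + 5))*(2 - 8) = (40 + 12)*(-6) = 52*(-6) = -312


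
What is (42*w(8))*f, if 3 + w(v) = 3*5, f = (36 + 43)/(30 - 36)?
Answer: -6636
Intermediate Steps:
f = -79/6 (f = 79/(-6) = 79*(-⅙) = -79/6 ≈ -13.167)
w(v) = 12 (w(v) = -3 + 3*5 = -3 + 15 = 12)
(42*w(8))*f = (42*12)*(-79/6) = 504*(-79/6) = -6636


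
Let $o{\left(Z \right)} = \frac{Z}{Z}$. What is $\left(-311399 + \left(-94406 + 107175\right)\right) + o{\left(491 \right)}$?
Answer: $-298629$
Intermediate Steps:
$o{\left(Z \right)} = 1$
$\left(-311399 + \left(-94406 + 107175\right)\right) + o{\left(491 \right)} = \left(-311399 + \left(-94406 + 107175\right)\right) + 1 = \left(-311399 + 12769\right) + 1 = -298630 + 1 = -298629$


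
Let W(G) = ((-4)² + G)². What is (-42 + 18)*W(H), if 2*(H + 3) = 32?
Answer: -20184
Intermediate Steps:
H = 13 (H = -3 + (½)*32 = -3 + 16 = 13)
W(G) = (16 + G)²
(-42 + 18)*W(H) = (-42 + 18)*(16 + 13)² = -24*29² = -24*841 = -20184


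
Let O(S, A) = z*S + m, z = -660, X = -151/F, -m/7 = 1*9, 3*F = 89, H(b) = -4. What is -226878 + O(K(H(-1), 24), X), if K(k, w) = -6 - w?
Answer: -207141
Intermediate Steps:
F = 89/3 (F = (⅓)*89 = 89/3 ≈ 29.667)
m = -63 (m = -7*9 = -63)
X = -453/89 (X = -151/89/3 = -151*3/89 = -453/89 ≈ -5.0899)
O(S, A) = -63 - 660*S (O(S, A) = -660*S - 63 = -63 - 660*S)
-226878 + O(K(H(-1), 24), X) = -226878 + (-63 - 660*(-6 - 1*24)) = -226878 + (-63 - 660*(-6 - 24)) = -226878 + (-63 - 660*(-30)) = -226878 + (-63 + 19800) = -226878 + 19737 = -207141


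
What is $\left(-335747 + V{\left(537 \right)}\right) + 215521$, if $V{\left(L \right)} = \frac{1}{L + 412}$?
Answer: $- \frac{114094473}{949} \approx -1.2023 \cdot 10^{5}$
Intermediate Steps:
$V{\left(L \right)} = \frac{1}{412 + L}$
$\left(-335747 + V{\left(537 \right)}\right) + 215521 = \left(-335747 + \frac{1}{412 + 537}\right) + 215521 = \left(-335747 + \frac{1}{949}\right) + 215521 = - \frac{318623902}{949} + 215521 = - \frac{114094473}{949}$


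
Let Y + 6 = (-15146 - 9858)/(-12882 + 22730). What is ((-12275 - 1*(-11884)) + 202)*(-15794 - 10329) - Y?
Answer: 12155523137/2462 ≈ 4.9373e+6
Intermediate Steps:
Y = -21023/2462 (Y = -6 + (-15146 - 9858)/(-12882 + 22730) = -6 - 25004/9848 = -6 - 25004*1/9848 = -6 - 6251/2462 = -21023/2462 ≈ -8.5390)
((-12275 - 1*(-11884)) + 202)*(-15794 - 10329) - Y = ((-12275 - 1*(-11884)) + 202)*(-15794 - 10329) - 1*(-21023/2462) = ((-12275 + 11884) + 202)*(-26123) + 21023/2462 = (-391 + 202)*(-26123) + 21023/2462 = -189*(-26123) + 21023/2462 = 4937247 + 21023/2462 = 12155523137/2462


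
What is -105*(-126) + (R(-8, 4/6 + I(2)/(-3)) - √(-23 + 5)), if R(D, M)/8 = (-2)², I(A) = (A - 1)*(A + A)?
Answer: 13262 - 3*I*√2 ≈ 13262.0 - 4.2426*I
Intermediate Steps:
I(A) = 2*A*(-1 + A) (I(A) = (-1 + A)*(2*A) = 2*A*(-1 + A))
R(D, M) = 32 (R(D, M) = 8*(-2)² = 8*4 = 32)
-105*(-126) + (R(-8, 4/6 + I(2)/(-3)) - √(-23 + 5)) = -105*(-126) + (32 - √(-23 + 5)) = 13230 + (32 - √(-18)) = 13230 + (32 - 3*I*√2) = 13262 - 3*I*√2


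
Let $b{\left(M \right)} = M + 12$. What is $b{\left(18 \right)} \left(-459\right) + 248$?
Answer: $-13522$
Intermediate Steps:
$b{\left(M \right)} = 12 + M$
$b{\left(18 \right)} \left(-459\right) + 248 = \left(12 + 18\right) \left(-459\right) + 248 = 30 \left(-459\right) + 248 = -13770 + 248 = -13522$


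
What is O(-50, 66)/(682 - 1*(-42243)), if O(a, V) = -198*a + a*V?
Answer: 264/1717 ≈ 0.15376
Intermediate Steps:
O(a, V) = -198*a + V*a
O(-50, 66)/(682 - 1*(-42243)) = (-50*(-198 + 66))/(682 - 1*(-42243)) = (-50*(-132))/(682 + 42243) = 6600/42925 = 6600*(1/42925) = 264/1717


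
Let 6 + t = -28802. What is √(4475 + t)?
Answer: I*√24333 ≈ 155.99*I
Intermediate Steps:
t = -28808 (t = -6 - 28802 = -28808)
√(4475 + t) = √(4475 - 28808) = √(-24333) = I*√24333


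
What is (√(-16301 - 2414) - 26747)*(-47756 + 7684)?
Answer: 1071805784 - 40072*I*√18715 ≈ 1.0718e+9 - 5.482e+6*I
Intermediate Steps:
(√(-16301 - 2414) - 26747)*(-47756 + 7684) = (√(-18715) - 26747)*(-40072) = (I*√18715 - 26747)*(-40072) = (-26747 + I*√18715)*(-40072) = 1071805784 - 40072*I*√18715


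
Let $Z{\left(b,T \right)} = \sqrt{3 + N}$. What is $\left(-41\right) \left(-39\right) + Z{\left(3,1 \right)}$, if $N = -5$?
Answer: $1599 + i \sqrt{2} \approx 1599.0 + 1.4142 i$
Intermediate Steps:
$Z{\left(b,T \right)} = i \sqrt{2}$ ($Z{\left(b,T \right)} = \sqrt{3 - 5} = \sqrt{-2} = i \sqrt{2}$)
$\left(-41\right) \left(-39\right) + Z{\left(3,1 \right)} = \left(-41\right) \left(-39\right) + i \sqrt{2} = 1599 + i \sqrt{2}$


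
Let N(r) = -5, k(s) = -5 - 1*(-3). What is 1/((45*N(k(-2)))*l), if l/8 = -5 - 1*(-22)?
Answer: -1/30600 ≈ -3.2680e-5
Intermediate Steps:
k(s) = -2 (k(s) = -5 + 3 = -2)
l = 136 (l = 8*(-5 - 1*(-22)) = 8*(-5 + 22) = 8*17 = 136)
1/((45*N(k(-2)))*l) = 1/((45*(-5))*136) = 1/(-225*136) = 1/(-30600) = -1/30600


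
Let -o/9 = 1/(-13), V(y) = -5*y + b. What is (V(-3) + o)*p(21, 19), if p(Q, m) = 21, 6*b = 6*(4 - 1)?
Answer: 5103/13 ≈ 392.54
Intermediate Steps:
b = 3 (b = (6*(4 - 1))/6 = (6*3)/6 = (⅙)*18 = 3)
V(y) = 3 - 5*y (V(y) = -5*y + 3 = 3 - 5*y)
o = 9/13 (o = -9/(-13) = -9*(-1/13) = 9/13 ≈ 0.69231)
(V(-3) + o)*p(21, 19) = ((3 - 5*(-3)) + 9/13)*21 = ((3 + 15) + 9/13)*21 = (18 + 9/13)*21 = (243/13)*21 = 5103/13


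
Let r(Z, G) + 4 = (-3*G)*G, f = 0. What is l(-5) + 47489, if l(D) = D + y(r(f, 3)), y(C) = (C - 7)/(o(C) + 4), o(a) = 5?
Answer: 427318/9 ≈ 47480.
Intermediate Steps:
r(Z, G) = -4 - 3*G² (r(Z, G) = -4 + (-3*G)*G = -4 - 3*G²)
y(C) = -7/9 + C/9 (y(C) = (C - 7)/(5 + 4) = (-7 + C)/9 = (-7 + C)*(⅑) = -7/9 + C/9)
l(D) = -38/9 + D (l(D) = D + (-7/9 + (-4 - 3*3²)/9) = D + (-7/9 + (-4 - 3*9)/9) = D + (-7/9 + (-4 - 27)/9) = D + (-7/9 + (⅑)*(-31)) = D + (-7/9 - 31/9) = D - 38/9 = -38/9 + D)
l(-5) + 47489 = (-38/9 - 5) + 47489 = -83/9 + 47489 = 427318/9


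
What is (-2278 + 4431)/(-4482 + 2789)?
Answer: -2153/1693 ≈ -1.2717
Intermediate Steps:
(-2278 + 4431)/(-4482 + 2789) = 2153/(-1693) = 2153*(-1/1693) = -2153/1693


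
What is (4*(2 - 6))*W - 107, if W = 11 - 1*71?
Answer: 853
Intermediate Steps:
W = -60 (W = 11 - 71 = -60)
(4*(2 - 6))*W - 107 = (4*(2 - 6))*(-60) - 107 = (4*(-4))*(-60) - 107 = -16*(-60) - 107 = 960 - 107 = 853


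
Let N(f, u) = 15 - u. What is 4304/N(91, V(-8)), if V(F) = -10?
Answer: 4304/25 ≈ 172.16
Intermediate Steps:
4304/N(91, V(-8)) = 4304/(15 - 1*(-10)) = 4304/(15 + 10) = 4304/25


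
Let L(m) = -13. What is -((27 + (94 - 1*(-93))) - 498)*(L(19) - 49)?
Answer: -17608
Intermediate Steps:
-((27 + (94 - 1*(-93))) - 498)*(L(19) - 49) = -((27 + (94 - 1*(-93))) - 498)*(-13 - 49) = -((27 + (94 + 93)) - 498)*(-62) = -((27 + 187) - 498)*(-62) = -(214 - 498)*(-62) = -(-284)*(-62) = -1*17608 = -17608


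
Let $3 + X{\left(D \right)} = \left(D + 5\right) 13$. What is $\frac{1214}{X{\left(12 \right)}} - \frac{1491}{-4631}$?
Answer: $\frac{2973536}{504779} \approx 5.8908$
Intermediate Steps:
$X{\left(D \right)} = 62 + 13 D$ ($X{\left(D \right)} = -3 + \left(D + 5\right) 13 = -3 + \left(5 + D\right) 13 = -3 + \left(65 + 13 D\right) = 62 + 13 D$)
$\frac{1214}{X{\left(12 \right)}} - \frac{1491}{-4631} = \frac{1214}{62 + 13 \cdot 12} - \frac{1491}{-4631} = \frac{1214}{62 + 156} - - \frac{1491}{4631} = \frac{1214}{218} + \frac{1491}{4631} = 1214 \cdot \frac{1}{218} + \frac{1491}{4631} = \frac{607}{109} + \frac{1491}{4631} = \frac{2973536}{504779}$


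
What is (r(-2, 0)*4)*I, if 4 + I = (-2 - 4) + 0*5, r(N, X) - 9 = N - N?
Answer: -360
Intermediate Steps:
r(N, X) = 9 (r(N, X) = 9 + (N - N) = 9 + 0 = 9)
I = -10 (I = -4 + ((-2 - 4) + 0*5) = -4 + (-6 + 0) = -4 - 6 = -10)
(r(-2, 0)*4)*I = (9*4)*(-10) = 36*(-10) = -360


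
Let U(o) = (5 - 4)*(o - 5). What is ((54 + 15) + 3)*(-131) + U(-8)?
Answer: -9445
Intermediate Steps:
U(o) = -5 + o (U(o) = 1*(-5 + o) = -5 + o)
((54 + 15) + 3)*(-131) + U(-8) = ((54 + 15) + 3)*(-131) + (-5 - 8) = (69 + 3)*(-131) - 13 = 72*(-131) - 13 = -9432 - 13 = -9445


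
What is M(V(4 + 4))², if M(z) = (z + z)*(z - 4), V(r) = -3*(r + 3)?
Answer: 5963364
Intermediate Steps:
V(r) = -9 - 3*r (V(r) = -3*(3 + r) = -9 - 3*r)
M(z) = 2*z*(-4 + z) (M(z) = (2*z)*(-4 + z) = 2*z*(-4 + z))
M(V(4 + 4))² = (2*(-9 - 3*(4 + 4))*(-4 + (-9 - 3*(4 + 4))))² = (2*(-9 - 3*8)*(-4 + (-9 - 3*8)))² = (2*(-9 - 24)*(-4 + (-9 - 24)))² = (2*(-33)*(-4 - 33))² = (2*(-33)*(-37))² = 2442² = 5963364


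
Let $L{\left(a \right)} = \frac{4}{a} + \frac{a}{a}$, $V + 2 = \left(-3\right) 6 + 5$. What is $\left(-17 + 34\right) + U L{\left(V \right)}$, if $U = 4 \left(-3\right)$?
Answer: $\frac{41}{5} \approx 8.2$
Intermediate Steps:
$V = -15$ ($V = -2 + \left(\left(-3\right) 6 + 5\right) = -2 + \left(-18 + 5\right) = -2 - 13 = -15$)
$L{\left(a \right)} = 1 + \frac{4}{a}$ ($L{\left(a \right)} = \frac{4}{a} + 1 = 1 + \frac{4}{a}$)
$U = -12$
$\left(-17 + 34\right) + U L{\left(V \right)} = \left(-17 + 34\right) - 12 \frac{4 - 15}{-15} = 17 - 12 \left(\left(- \frac{1}{15}\right) \left(-11\right)\right) = 17 - \frac{44}{5} = \frac{41}{5}$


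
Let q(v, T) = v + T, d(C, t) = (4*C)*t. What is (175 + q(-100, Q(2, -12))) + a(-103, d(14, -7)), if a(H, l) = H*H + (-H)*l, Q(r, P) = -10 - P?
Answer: -29690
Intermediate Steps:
d(C, t) = 4*C*t
q(v, T) = T + v
a(H, l) = H² - H*l
(175 + q(-100, Q(2, -12))) + a(-103, d(14, -7)) = (175 + ((-10 - 1*(-12)) - 100)) - 103*(-103 - 4*14*(-7)) = (175 + ((-10 + 12) - 100)) - 103*(-103 - 1*(-392)) = (175 + (2 - 100)) - 103*(-103 + 392) = (175 - 98) - 103*289 = 77 - 29767 = -29690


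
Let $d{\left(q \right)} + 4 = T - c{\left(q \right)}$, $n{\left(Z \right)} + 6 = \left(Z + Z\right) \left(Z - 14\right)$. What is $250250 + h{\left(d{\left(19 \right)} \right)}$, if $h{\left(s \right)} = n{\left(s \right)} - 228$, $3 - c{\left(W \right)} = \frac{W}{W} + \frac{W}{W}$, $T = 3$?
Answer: $250080$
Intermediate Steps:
$n{\left(Z \right)} = -6 + 2 Z \left(-14 + Z\right)$ ($n{\left(Z \right)} = -6 + \left(Z + Z\right) \left(Z - 14\right) = -6 + 2 Z \left(-14 + Z\right)$)
$c{\left(W \right)} = 1$ ($c{\left(W \right)} = 3 - \left(\frac{W}{W} + \frac{W}{W}\right) = 3 - \left(1 + 1\right) = 3 - 2 = 1$)
$d{\left(q \right)} = -2$ ($d{\left(q \right)} = -4 + \left(3 - 1\right) = -4 + 2 = -2$)
$h{\left(s \right)} = -234 - 28 s + 2 s^{2}$ ($h{\left(s \right)} = \left(-6 - 28 s + 2 s^{2}\right) - 228 = -234 - 28 s + 2 s^{2}$)
$250250 + h{\left(d{\left(19 \right)} \right)} = 250250 - \left(178 - 8\right) = 250250 + \left(-234 + 56 + 2 \cdot 4\right) = 250250 + \left(-234 + 56 + 8\right) = 250250 - 170 = 250080$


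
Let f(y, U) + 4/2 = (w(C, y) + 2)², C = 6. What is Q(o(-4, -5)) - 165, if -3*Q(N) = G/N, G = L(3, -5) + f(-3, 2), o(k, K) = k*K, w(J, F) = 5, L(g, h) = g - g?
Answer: -9947/60 ≈ -165.78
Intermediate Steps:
L(g, h) = 0
f(y, U) = 47 (f(y, U) = -2 + (5 + 2)² = -2 + 7² = -2 + 49 = 47)
o(k, K) = K*k
G = 47 (G = 0 + 47 = 47)
Q(N) = -47/(3*N)
Q(o(-4, -5)) - 165 = -47/(3*((-5*(-4)))) - 165 = -47/3/20 - 165 = -47/3*1/20 - 165 = -47/60 - 165 = -9947/60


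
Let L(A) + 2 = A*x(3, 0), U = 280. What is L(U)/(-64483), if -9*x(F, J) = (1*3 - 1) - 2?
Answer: 2/64483 ≈ 3.1016e-5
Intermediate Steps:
x(F, J) = 0 (x(F, J) = -((1*3 - 1) - 2)/9 = -((3 - 1) - 2)/9 = -(2 - 2)/9 = -1/9*0 = 0)
L(A) = -2 (L(A) = -2 + A*0 = -2 + 0 = -2)
L(U)/(-64483) = -2/(-64483) = -2*(-1/64483) = 2/64483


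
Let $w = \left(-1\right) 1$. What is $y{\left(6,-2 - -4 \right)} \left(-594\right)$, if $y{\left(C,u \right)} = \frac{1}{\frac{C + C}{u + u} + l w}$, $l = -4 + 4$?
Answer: $-198$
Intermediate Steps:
$w = -1$
$l = 0$
$y{\left(C,u \right)} = \frac{u}{C}$ ($y{\left(C,u \right)} = \frac{1}{\frac{C + C}{u + u} + 0 \left(-1\right)} = \frac{1}{\frac{2 C}{2 u} + 0} = \frac{1}{2 C \frac{1}{2 u} + 0} = \frac{1}{\frac{C}{u} + 0} = \frac{1}{C \frac{1}{u}} = \frac{u}{C}$)
$y{\left(6,-2 - -4 \right)} \left(-594\right) = \frac{-2 - -4}{6} \left(-594\right) = \left(-2 + 4\right) \frac{1}{6} \left(-594\right) = 2 \cdot \frac{1}{6} \left(-594\right) = \frac{1}{3} \left(-594\right) = -198$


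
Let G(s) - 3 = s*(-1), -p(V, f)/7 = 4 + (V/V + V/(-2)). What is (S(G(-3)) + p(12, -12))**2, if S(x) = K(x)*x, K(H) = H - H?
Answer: 49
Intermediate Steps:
p(V, f) = -35 + 7*V/2 (p(V, f) = -7*(4 + (V/V + V/(-2))) = -7*(4 + (1 + V*(-1/2))) = -7*(4 + (1 - V/2)) = -7*(5 - V/2) = -35 + 7*V/2)
K(H) = 0
G(s) = 3 - s (G(s) = 3 + s*(-1) = 3 - s)
S(x) = 0 (S(x) = 0*x = 0)
(S(G(-3)) + p(12, -12))**2 = (0 + (-35 + (7/2)*12))**2 = (0 + (-35 + 42))**2 = (0 + 7)**2 = 7**2 = 49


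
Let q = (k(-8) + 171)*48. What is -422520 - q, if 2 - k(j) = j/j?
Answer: -430776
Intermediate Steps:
k(j) = 1 (k(j) = 2 - j/j = 2 - 1*1 = 2 - 1 = 1)
q = 8256 (q = (1 + 171)*48 = 172*48 = 8256)
-422520 - q = -422520 - 1*8256 = -422520 - 8256 = -430776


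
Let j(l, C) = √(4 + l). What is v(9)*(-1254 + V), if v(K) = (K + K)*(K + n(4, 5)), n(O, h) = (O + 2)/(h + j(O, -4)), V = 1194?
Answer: -197640/17 + 12960*√2/17 ≈ -10548.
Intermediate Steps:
n(O, h) = (2 + O)/(h + √(4 + O)) (n(O, h) = (O + 2)/(h + √(4 + O)) = (2 + O)/(h + √(4 + O)))
v(K) = 2*K*(K + 6/(5 + 2*√2)) (v(K) = (K + K)*(K + (2 + 4)/(5 + √(4 + 4))) = (2*K)*(K + 6/(5 + √8)) = (2*K)*(K + 6/(5 + 2*√2)) = 2*K*(K + 6/(5 + 2*√2)))
v(9)*(-1254 + V) = (2*9² + (60/17)*9 - 24/17*9*√2)*(-1254 + 1194) = (2*81 + 540/17 - 216*√2/17)*(-60) = (162 + 540/17 - 216*√2/17)*(-60) = (3294/17 - 216*√2/17)*(-60) = -197640/17 + 12960*√2/17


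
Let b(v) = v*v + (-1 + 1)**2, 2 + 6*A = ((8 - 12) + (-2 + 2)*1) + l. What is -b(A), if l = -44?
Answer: -625/9 ≈ -69.444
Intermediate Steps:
A = -25/3 (A = -1/3 + (((8 - 12) + (-2 + 2)*1) - 44)/6 = -1/3 + ((-4 + 0*1) - 44)/6 = -1/3 + ((-4 + 0) - 44)/6 = -1/3 + (-4 - 44)/6 = -1/3 + (1/6)*(-48) = -1/3 - 8 = -25/3 ≈ -8.3333)
b(v) = v**2 (b(v) = v**2 + 0**2 = v**2 + 0 = v**2)
-b(A) = -(-25/3)**2 = -1*625/9 = -625/9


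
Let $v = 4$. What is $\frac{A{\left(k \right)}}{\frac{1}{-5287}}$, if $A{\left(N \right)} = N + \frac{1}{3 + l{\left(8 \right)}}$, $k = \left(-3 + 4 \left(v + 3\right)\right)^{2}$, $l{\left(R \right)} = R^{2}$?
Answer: $- \frac{221398412}{67} \approx -3.3045 \cdot 10^{6}$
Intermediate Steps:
$k = 625$ ($k = \left(-3 + 4 \left(4 + 3\right)\right)^{2} = \left(-3 + 4 \cdot 7\right)^{2} = \left(-3 + 28\right)^{2} = 25^{2} = 625$)
$A{\left(N \right)} = \frac{1}{67} + N$ ($A{\left(N \right)} = N + \frac{1}{3 + 8^{2}} = N + \frac{1}{3 + 64} = N + \frac{1}{67} = \frac{1}{67} + N$)
$\frac{A{\left(k \right)}}{\frac{1}{-5287}} = \frac{\frac{1}{67} + 625}{\frac{1}{-5287}} = \frac{41876}{67 \left(- \frac{1}{5287}\right)} = \frac{41876}{67} \left(-5287\right) = - \frac{221398412}{67}$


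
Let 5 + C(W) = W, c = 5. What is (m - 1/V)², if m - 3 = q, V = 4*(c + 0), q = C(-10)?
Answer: 58081/400 ≈ 145.20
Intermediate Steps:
C(W) = -5 + W
q = -15 (q = -5 - 10 = -15)
V = 20 (V = 4*(5 + 0) = 4*5 = 20)
m = -12 (m = 3 - 15 = -12)
(m - 1/V)² = (-12 - 1/20)² = (-241/20)² = 58081/400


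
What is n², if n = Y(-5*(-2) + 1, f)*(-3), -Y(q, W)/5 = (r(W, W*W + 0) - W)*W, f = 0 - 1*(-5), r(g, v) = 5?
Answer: 0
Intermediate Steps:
f = 5 (f = 0 + 5 = 5)
Y(q, W) = -5*W*(5 - W) (Y(q, W) = -5*(5 - W)*W = -5*W*(5 - W))
n = 0 (n = (5*5*(-5 + 5))*(-3) = (5*5*0)*(-3) = 0*(-3) = 0)
n² = 0² = 0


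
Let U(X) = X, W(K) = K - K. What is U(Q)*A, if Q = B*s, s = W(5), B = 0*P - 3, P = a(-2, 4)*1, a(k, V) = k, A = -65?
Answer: 0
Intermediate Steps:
P = -2 (P = -2*1 = -2)
B = -3 (B = 0*(-2) - 3 = 0 - 3 = -3)
W(K) = 0
s = 0
Q = 0 (Q = -3*0 = 0)
U(Q)*A = 0*(-65) = 0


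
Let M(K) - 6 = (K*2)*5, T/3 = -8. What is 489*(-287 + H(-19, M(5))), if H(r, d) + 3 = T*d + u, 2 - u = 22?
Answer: -808806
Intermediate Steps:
u = -20 (u = 2 - 1*22 = 2 - 22 = -20)
T = -24 (T = 3*(-8) = -24)
M(K) = 6 + 10*K (M(K) = 6 + (K*2)*5 = 6 + (2*K)*5 = 6 + 10*K)
H(r, d) = -23 - 24*d (H(r, d) = -3 + (-24*d - 20) = -3 + (-20 - 24*d) = -23 - 24*d)
489*(-287 + H(-19, M(5))) = 489*(-287 + (-23 - 24*(6 + 10*5))) = 489*(-287 + (-23 - 24*(6 + 50))) = 489*(-287 + (-23 - 24*56)) = 489*(-287 + (-23 - 1344)) = 489*(-287 - 1367) = 489*(-1654) = -808806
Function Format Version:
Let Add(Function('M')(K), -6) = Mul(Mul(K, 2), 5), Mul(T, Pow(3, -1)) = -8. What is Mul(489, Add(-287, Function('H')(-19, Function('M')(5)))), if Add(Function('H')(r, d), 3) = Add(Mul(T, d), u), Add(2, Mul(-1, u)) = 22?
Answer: -808806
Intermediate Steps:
u = -20 (u = Add(2, Mul(-1, 22)) = Add(2, -22) = -20)
T = -24 (T = Mul(3, -8) = -24)
Function('M')(K) = Add(6, Mul(10, K)) (Function('M')(K) = Add(6, Mul(Mul(K, 2), 5)) = Add(6, Mul(Mul(2, K), 5)) = Add(6, Mul(10, K)))
Function('H')(r, d) = Add(-23, Mul(-24, d)) (Function('H')(r, d) = Add(-3, Add(Mul(-24, d), -20)) = Add(-3, Add(-20, Mul(-24, d))) = Add(-23, Mul(-24, d)))
Mul(489, Add(-287, Function('H')(-19, Function('M')(5)))) = Mul(489, Add(-287, Add(-23, Mul(-24, Add(6, Mul(10, 5)))))) = Mul(489, Add(-287, Add(-23, Mul(-24, Add(6, 50))))) = Mul(489, Add(-287, Add(-23, Mul(-24, 56)))) = Mul(489, Add(-287, Add(-23, -1344))) = Mul(489, Add(-287, -1367)) = Mul(489, -1654) = -808806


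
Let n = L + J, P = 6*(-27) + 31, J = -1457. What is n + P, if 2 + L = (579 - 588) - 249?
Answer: -1848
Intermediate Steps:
L = -260 (L = -2 + ((579 - 588) - 249) = -2 + (-9 - 249) = -2 - 258 = -260)
P = -131 (P = -162 + 31 = -131)
n = -1717 (n = -260 - 1457 = -1717)
n + P = -1717 - 131 = -1848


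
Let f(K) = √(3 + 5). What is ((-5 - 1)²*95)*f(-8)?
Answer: 6840*√2 ≈ 9673.2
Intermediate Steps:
f(K) = 2*√2 (f(K) = √8 = 2*√2)
((-5 - 1)²*95)*f(-8) = ((-5 - 1)²*95)*(2*√2) = ((-6)²*95)*(2*√2) = (36*95)*(2*√2) = 3420*(2*√2) = 6840*√2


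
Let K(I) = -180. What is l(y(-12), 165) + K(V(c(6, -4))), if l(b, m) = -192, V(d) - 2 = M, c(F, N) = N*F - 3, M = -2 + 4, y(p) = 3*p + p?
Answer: -372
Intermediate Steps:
y(p) = 4*p
M = 2
c(F, N) = -3 + F*N (c(F, N) = F*N - 3 = -3 + F*N)
V(d) = 4 (V(d) = 2 + 2 = 4)
l(y(-12), 165) + K(V(c(6, -4))) = -192 - 180 = -372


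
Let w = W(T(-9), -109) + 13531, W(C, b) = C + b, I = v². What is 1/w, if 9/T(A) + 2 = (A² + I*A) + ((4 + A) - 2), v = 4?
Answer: 8/107375 ≈ 7.4505e-5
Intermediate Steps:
I = 16 (I = 4² = 16)
T(A) = 9/(A² + 17*A) (T(A) = 9/(-2 + ((A² + 16*A) + ((4 + A) - 2))) = 9/(-2 + ((A² + 16*A) + (2 + A))) = 9/(-2 + (2 + A² + 17*A)) = 9/(A² + 17*A))
w = 107375/8 (w = (9/(-9*(17 - 9)) - 109) + 13531 = (9*(-⅑)/8 - 109) + 13531 = (9*(-⅑)*(⅛) - 109) + 13531 = (-⅛ - 109) + 13531 = -873/8 + 13531 = 107375/8 ≈ 13422.)
1/w = 1/(107375/8) = 8/107375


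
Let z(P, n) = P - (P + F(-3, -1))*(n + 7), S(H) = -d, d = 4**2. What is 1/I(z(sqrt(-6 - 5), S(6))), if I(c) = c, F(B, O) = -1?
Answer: -9/1181 - 10*I*sqrt(11)/1181 ≈ -0.0076207 - 0.028083*I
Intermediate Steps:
d = 16
S(H) = -16 (S(H) = -1*16 = -16)
z(P, n) = P - (-1 + P)*(7 + n) (z(P, n) = P - (P - 1)*(n + 7) = P - (-1 + P)*(7 + n))
1/I(z(sqrt(-6 - 5), S(6))) = 1/(7 - 16 - 6*sqrt(-6 - 5) - 1*sqrt(-6 - 5)*(-16)) = 1/(7 - 16 - 6*I*sqrt(11) - 1*sqrt(-11)*(-16)) = 1/(7 - 16 - 6*I*sqrt(11) - 1*I*sqrt(11)*(-16)) = 1/(7 - 16 - 6*I*sqrt(11) + 16*I*sqrt(11)) = 1/(-9 + 10*I*sqrt(11))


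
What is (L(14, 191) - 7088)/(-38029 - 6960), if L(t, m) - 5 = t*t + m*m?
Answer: -29594/44989 ≈ -0.65781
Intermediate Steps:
L(t, m) = 5 + m**2 + t**2 (L(t, m) = 5 + (t*t + m*m) = 5 + (t**2 + m**2) = 5 + (m**2 + t**2) = 5 + m**2 + t**2)
(L(14, 191) - 7088)/(-38029 - 6960) = ((5 + 191**2 + 14**2) - 7088)/(-38029 - 6960) = ((5 + 36481 + 196) - 7088)/(-44989) = (36682 - 7088)*(-1/44989) = 29594*(-1/44989) = -29594/44989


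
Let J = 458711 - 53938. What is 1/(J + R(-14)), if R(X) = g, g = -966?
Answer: 1/403807 ≈ 2.4764e-6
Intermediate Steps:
R(X) = -966
J = 404773
1/(J + R(-14)) = 1/(404773 - 966) = 1/403807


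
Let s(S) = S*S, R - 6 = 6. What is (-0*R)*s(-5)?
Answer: 0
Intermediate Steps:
R = 12 (R = 6 + 6 = 12)
s(S) = S²
(-0*R)*s(-5) = -0*12*(-5)² = -10*0*25 = 0*25 = 0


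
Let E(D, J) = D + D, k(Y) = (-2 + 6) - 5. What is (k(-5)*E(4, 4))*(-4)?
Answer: 32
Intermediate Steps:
k(Y) = -1 (k(Y) = 4 - 5 = -1)
E(D, J) = 2*D
(k(-5)*E(4, 4))*(-4) = -2*4*(-4) = -1*8*(-4) = -8*(-4) = 32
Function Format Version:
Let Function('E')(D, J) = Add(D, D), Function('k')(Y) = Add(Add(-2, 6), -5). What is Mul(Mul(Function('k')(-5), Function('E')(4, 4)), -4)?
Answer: 32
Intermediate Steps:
Function('k')(Y) = -1 (Function('k')(Y) = Add(4, -5) = -1)
Function('E')(D, J) = Mul(2, D)
Mul(Mul(Function('k')(-5), Function('E')(4, 4)), -4) = Mul(Mul(-1, Mul(2, 4)), -4) = Mul(Mul(-1, 8), -4) = Mul(-8, -4) = 32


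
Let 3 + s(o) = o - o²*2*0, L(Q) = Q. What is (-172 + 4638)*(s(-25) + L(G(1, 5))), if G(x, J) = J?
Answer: -102718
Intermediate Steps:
s(o) = -3 + o (s(o) = -3 + (o - o²*2*0) = -3 + (o - 2*o²*0) = -3 + (o - 1*0) = -3 + (o + 0) = -3 + o)
(-172 + 4638)*(s(-25) + L(G(1, 5))) = (-172 + 4638)*((-3 - 25) + 5) = 4466*(-28 + 5) = 4466*(-23) = -102718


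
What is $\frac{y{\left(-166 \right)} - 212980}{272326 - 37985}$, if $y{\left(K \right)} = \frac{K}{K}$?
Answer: $- \frac{212979}{234341} \approx -0.90884$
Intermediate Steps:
$y{\left(K \right)} = 1$
$\frac{y{\left(-166 \right)} - 212980}{272326 - 37985} = \frac{1 - 212980}{272326 - 37985} = - \frac{212979}{234341}$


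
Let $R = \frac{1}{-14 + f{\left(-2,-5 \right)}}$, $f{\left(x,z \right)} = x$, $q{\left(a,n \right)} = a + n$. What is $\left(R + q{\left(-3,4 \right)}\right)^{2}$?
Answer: $\frac{225}{256} \approx 0.87891$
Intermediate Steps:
$R = - \frac{1}{16}$ ($R = \frac{1}{-14 - 2} = \frac{1}{-16} = - \frac{1}{16} \approx -0.0625$)
$\left(R + q{\left(-3,4 \right)}\right)^{2} = \left(- \frac{1}{16} + \left(-3 + 4\right)\right)^{2} = \left(- \frac{1}{16} + 1\right)^{2} = \left(\frac{15}{16}\right)^{2} = \frac{225}{256}$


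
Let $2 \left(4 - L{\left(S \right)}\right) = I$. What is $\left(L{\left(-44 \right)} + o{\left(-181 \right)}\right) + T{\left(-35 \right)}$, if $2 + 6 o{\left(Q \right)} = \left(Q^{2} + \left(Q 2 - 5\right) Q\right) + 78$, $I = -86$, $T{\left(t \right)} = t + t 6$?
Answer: $16346$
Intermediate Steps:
$T{\left(t \right)} = 7 t$ ($T{\left(t \right)} = t + 6 t = 7 t$)
$L{\left(S \right)} = 47$ ($L{\left(S \right)} = 4 - -43 = 4 + 43 = 47$)
$o{\left(Q \right)} = \frac{38}{3} + \frac{Q^{2}}{6} + \frac{Q \left(-5 + 2 Q\right)}{6}$ ($o{\left(Q \right)} = - \frac{1}{3} + \frac{\left(Q^{2} + \left(Q 2 - 5\right) Q\right) + 78}{6} = - \frac{1}{3} + \frac{\left(Q^{2} + \left(2 Q - 5\right) Q\right) + 78}{6} = - \frac{1}{3} + \frac{\left(Q^{2} + \left(-5 + 2 Q\right) Q\right) + 78}{6} = - \frac{1}{3} + \frac{\left(Q^{2} + Q \left(-5 + 2 Q\right)\right) + 78}{6} = - \frac{1}{3} + \frac{78 + Q^{2} + Q \left(-5 + 2 Q\right)}{6} = - \frac{1}{3} + \left(13 + \frac{Q^{2}}{6} + \frac{Q \left(-5 + 2 Q\right)}{6}\right) = \frac{38}{3} + \frac{Q^{2}}{6} + \frac{Q \left(-5 + 2 Q\right)}{6}$)
$\left(L{\left(-44 \right)} + o{\left(-181 \right)}\right) + T{\left(-35 \right)} = \left(47 + \left(\frac{38}{3} + \frac{\left(-181\right)^{2}}{2} - - \frac{905}{6}\right)\right) + 7 \left(-35\right) = \left(47 + \left(\frac{38}{3} + \frac{1}{2} \cdot 32761 + \frac{905}{6}\right)\right) - 245 = \left(47 + \left(\frac{38}{3} + \frac{32761}{2} + \frac{905}{6}\right)\right) - 245 = \left(47 + 16544\right) - 245 = 16591 - 245 = 16346$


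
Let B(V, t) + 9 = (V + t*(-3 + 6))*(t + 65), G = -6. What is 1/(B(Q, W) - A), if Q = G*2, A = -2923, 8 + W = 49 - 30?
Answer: 1/4510 ≈ 0.00022173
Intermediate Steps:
W = 11 (W = -8 + (49 - 30) = -8 + 19 = 11)
Q = -12 (Q = -6*2 = -12)
B(V, t) = -9 + (65 + t)*(V + 3*t) (B(V, t) = -9 + (V + t*(-3 + 6))*(t + 65) = -9 + (V + t*3)*(65 + t) = -9 + (V + 3*t)*(65 + t) = -9 + (65 + t)*(V + 3*t))
1/(B(Q, W) - A) = 1/((-9 + 3*11² + 65*(-12) + 195*11 - 12*11) - 1*(-2923)) = 1/((-9 + 3*121 - 780 + 2145 - 132) + 2923) = 1/((-9 + 363 - 780 + 2145 - 132) + 2923) = 1/(1587 + 2923) = 1/4510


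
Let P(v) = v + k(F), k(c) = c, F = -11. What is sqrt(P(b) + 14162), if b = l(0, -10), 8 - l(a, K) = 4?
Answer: sqrt(14155) ≈ 118.97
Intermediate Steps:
l(a, K) = 4 (l(a, K) = 8 - 1*4 = 8 - 4 = 4)
b = 4
P(v) = -11 + v (P(v) = v - 11 = -11 + v)
sqrt(P(b) + 14162) = sqrt((-11 + 4) + 14162) = sqrt(-7 + 14162) = sqrt(14155)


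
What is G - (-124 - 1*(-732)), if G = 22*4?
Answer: -520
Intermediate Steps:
G = 88
G - (-124 - 1*(-732)) = 88 - (-124 - 1*(-732)) = 88 - (-124 + 732) = 88 - 1*608 = 88 - 608 = -520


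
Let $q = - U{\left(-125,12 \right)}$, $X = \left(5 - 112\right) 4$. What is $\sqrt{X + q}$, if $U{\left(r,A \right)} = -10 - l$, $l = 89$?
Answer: $i \sqrt{329} \approx 18.138 i$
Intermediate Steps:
$U{\left(r,A \right)} = -99$ ($U{\left(r,A \right)} = -10 - 89 = -99$)
$X = -428$ ($X = \left(-107\right) 4 = -428$)
$q = 99$ ($q = \left(-1\right) \left(-99\right) = 99$)
$\sqrt{X + q} = \sqrt{-428 + 99} = \sqrt{-329} = i \sqrt{329}$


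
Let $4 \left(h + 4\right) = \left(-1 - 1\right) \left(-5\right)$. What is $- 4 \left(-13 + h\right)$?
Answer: $58$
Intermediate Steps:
$h = - \frac{3}{2}$ ($h = -4 + \frac{\left(-1 - 1\right) \left(-5\right)}{4} = -4 + \frac{\left(-2\right) \left(-5\right)}{4} = -4 + \frac{1}{4} \cdot 10 = -4 + \frac{5}{2} = - \frac{3}{2} \approx -1.5$)
$- 4 \left(-13 + h\right) = - 4 \left(-13 - \frac{3}{2}\right) = \left(-4\right) \left(- \frac{29}{2}\right) = 58$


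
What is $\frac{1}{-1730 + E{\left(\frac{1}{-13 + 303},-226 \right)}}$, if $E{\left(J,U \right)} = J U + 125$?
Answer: $- \frac{145}{232838} \approx -0.00062275$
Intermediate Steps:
$E{\left(J,U \right)} = 125 + J U$
$\frac{1}{-1730 + E{\left(\frac{1}{-13 + 303},-226 \right)}} = \frac{1}{-1730 + \left(125 + \frac{1}{-13 + 303} \left(-226\right)\right)} = \frac{1}{-1730 + \left(125 + \frac{1}{290} \left(-226\right)\right)} = \frac{1}{-1730 + \left(125 - \frac{113}{145}\right)} = \frac{1}{-1730 + \frac{18012}{145}} = \frac{1}{- \frac{232838}{145}} = - \frac{145}{232838}$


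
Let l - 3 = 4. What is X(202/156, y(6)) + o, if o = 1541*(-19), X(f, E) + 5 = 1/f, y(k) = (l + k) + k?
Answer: -2957606/101 ≈ -29283.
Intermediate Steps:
l = 7 (l = 3 + 4 = 7)
y(k) = 7 + 2*k (y(k) = (7 + k) + k = 7 + 2*k)
X(f, E) = -5 + 1/f
o = -29279
X(202/156, y(6)) + o = (-5 + 1/(202/156)) - 29279 = (-5 + 1/(202*(1/156))) - 29279 = (-5 + 1/(101/78)) - 29279 = (-5 + 78/101) - 29279 = -427/101 - 29279 = -2957606/101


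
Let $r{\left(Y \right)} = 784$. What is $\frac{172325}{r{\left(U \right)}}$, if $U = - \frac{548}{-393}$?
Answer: $\frac{172325}{784} \approx 219.8$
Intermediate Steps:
$U = \frac{548}{393}$ ($U = \left(-548\right) \left(- \frac{1}{393}\right) = \frac{548}{393} \approx 1.3944$)
$\frac{172325}{r{\left(U \right)}} = \frac{172325}{784}$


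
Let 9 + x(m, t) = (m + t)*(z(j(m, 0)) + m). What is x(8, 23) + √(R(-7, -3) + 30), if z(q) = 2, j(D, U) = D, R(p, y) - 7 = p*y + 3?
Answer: 301 + √61 ≈ 308.81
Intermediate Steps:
R(p, y) = 10 + p*y (R(p, y) = 7 + (p*y + 3) = 7 + (3 + p*y) = 10 + p*y)
x(m, t) = -9 + (2 + m)*(m + t) (x(m, t) = -9 + (m + t)*(2 + m) = -9 + (2 + m)*(m + t))
x(8, 23) + √(R(-7, -3) + 30) = (-9 + 8² + 2*8 + 2*23 + 8*23) + √((10 - 7*(-3)) + 30) = (-9 + 64 + 16 + 46 + 184) + √((10 + 21) + 30) = 301 + √(31 + 30) = 301 + √61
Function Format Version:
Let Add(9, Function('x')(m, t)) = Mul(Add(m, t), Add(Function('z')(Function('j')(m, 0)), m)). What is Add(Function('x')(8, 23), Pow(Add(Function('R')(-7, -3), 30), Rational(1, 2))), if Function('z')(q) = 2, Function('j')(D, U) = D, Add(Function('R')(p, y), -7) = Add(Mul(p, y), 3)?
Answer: Add(301, Pow(61, Rational(1, 2))) ≈ 308.81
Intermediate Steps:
Function('R')(p, y) = Add(10, Mul(p, y)) (Function('R')(p, y) = Add(7, Add(Mul(p, y), 3)) = Add(7, Add(3, Mul(p, y))) = Add(10, Mul(p, y)))
Function('x')(m, t) = Add(-9, Mul(Add(2, m), Add(m, t))) (Function('x')(m, t) = Add(-9, Mul(Add(m, t), Add(2, m))) = Add(-9, Mul(Add(2, m), Add(m, t))))
Add(Function('x')(8, 23), Pow(Add(Function('R')(-7, -3), 30), Rational(1, 2))) = Add(Add(-9, Pow(8, 2), Mul(2, 8), Mul(2, 23), Mul(8, 23)), Pow(Add(Add(10, Mul(-7, -3)), 30), Rational(1, 2))) = Add(Add(-9, 64, 16, 46, 184), Pow(Add(Add(10, 21), 30), Rational(1, 2))) = Add(301, Pow(Add(31, 30), Rational(1, 2))) = Add(301, Pow(61, Rational(1, 2)))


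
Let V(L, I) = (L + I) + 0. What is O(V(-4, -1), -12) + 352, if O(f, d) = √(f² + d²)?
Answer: 365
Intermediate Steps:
V(L, I) = I + L (V(L, I) = (I + L) + 0 = I + L)
O(f, d) = √(d² + f²)
O(V(-4, -1), -12) + 352 = √((-12)² + (-1 - 4)²) + 352 = √(144 + (-5)²) + 352 = √(144 + 25) + 352 = √169 + 352 = 13 + 352 = 365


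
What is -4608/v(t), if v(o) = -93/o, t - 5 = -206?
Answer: -308736/31 ≈ -9959.2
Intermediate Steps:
t = -201 (t = 5 - 206 = -201)
-4608/v(t) = -4608/((-93/(-201))) = -4608/((-93*(-1/201))) = -4608/31/67 = -4608*67/31 = -308736/31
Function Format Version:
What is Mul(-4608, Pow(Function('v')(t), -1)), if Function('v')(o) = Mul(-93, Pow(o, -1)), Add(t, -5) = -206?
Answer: Rational(-308736, 31) ≈ -9959.2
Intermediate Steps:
t = -201 (t = Add(5, -206) = -201)
Mul(-4608, Pow(Function('v')(t), -1)) = Mul(-4608, Pow(Mul(-93, Pow(-201, -1)), -1)) = Mul(-4608, Pow(Mul(-93, Rational(-1, 201)), -1)) = Mul(-4608, Pow(Rational(31, 67), -1)) = Mul(-4608, Rational(67, 31)) = Rational(-308736, 31)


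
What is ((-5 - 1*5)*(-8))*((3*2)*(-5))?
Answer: -2400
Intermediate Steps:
((-5 - 1*5)*(-8))*((3*2)*(-5)) = ((-5 - 5)*(-8))*(6*(-5)) = -10*(-8)*(-30) = 80*(-30) = -2400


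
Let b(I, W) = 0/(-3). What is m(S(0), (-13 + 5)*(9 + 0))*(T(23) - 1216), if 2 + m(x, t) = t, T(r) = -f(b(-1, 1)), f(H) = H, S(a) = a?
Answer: 89984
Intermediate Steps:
b(I, W) = 0 (b(I, W) = 0*(-⅓) = 0)
T(r) = 0 (T(r) = -1*0 = 0)
m(x, t) = -2 + t
m(S(0), (-13 + 5)*(9 + 0))*(T(23) - 1216) = (-2 + (-13 + 5)*(9 + 0))*(0 - 1216) = (-2 - 8*9)*(-1216) = (-2 - 72)*(-1216) = -74*(-1216) = 89984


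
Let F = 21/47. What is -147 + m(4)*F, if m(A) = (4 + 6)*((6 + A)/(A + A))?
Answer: -13293/94 ≈ -141.41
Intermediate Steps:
m(A) = 5*(6 + A)/A (m(A) = 10*((6 + A)/((2*A))) = 10*((6 + A)*(1/(2*A))) = 10*((6 + A)/(2*A)) = 5*(6 + A)/A)
F = 21/47 (F = 21*(1/47) = 21/47 ≈ 0.44681)
-147 + m(4)*F = -147 + (5 + 30/4)*(21/47) = -147 + (5 + 30*(¼))*(21/47) = -147 + (5 + 15/2)*(21/47) = -147 + (25/2)*(21/47) = -147 + 525/94 = -13293/94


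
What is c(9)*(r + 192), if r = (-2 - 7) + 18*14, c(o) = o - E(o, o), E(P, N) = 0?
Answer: 3915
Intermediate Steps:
c(o) = o (c(o) = o - 1*0 = o + 0 = o)
r = 243 (r = -9 + 252 = 243)
c(9)*(r + 192) = 9*(243 + 192) = 9*435 = 3915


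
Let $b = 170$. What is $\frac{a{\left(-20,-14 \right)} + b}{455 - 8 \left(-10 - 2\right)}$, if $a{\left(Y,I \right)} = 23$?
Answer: $\frac{193}{551} \approx 0.35027$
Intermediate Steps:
$\frac{a{\left(-20,-14 \right)} + b}{455 - 8 \left(-10 - 2\right)} = \frac{23 + 170}{455 - 8 \left(-10 - 2\right)} = \frac{193}{455 - -96} = \frac{193}{455 + 96} = \frac{193}{551}$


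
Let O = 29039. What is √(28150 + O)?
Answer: √57189 ≈ 239.14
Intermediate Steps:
√(28150 + O) = √(28150 + 29039) = √57189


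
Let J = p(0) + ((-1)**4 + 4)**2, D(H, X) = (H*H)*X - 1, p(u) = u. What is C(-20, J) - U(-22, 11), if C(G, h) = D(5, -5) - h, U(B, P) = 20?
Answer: -171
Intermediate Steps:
D(H, X) = -1 + X*H**2 (D(H, X) = H**2*X - 1 = X*H**2 - 1 = -1 + X*H**2)
J = 25 (J = 0 + ((-1)**4 + 4)**2 = 0 + (1 + 4)**2 = 0 + 5**2 = 0 + 25 = 25)
C(G, h) = -126 - h (C(G, h) = (-1 - 5*5**2) - h = (-1 - 5*25) - h = (-1 - 125) - h = -126 - h)
C(-20, J) - U(-22, 11) = (-126 - 1*25) - 1*20 = (-126 - 25) - 20 = -151 - 20 = -171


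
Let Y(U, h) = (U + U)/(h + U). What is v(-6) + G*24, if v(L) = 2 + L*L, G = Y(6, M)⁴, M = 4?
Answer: 54854/625 ≈ 87.766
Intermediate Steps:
Y(U, h) = 2*U/(U + h) (Y(U, h) = (2*U)/(U + h) = 2*U/(U + h))
G = 1296/625 (G = (2*6/(6 + 4))⁴ = (2*6/10)⁴ = (2*6*(⅒))⁴ = (6/5)⁴ = 1296/625 ≈ 2.0736)
v(L) = 2 + L²
v(-6) + G*24 = (2 + (-6)²) + (1296/625)*24 = (2 + 36) + 31104/625 = 38 + 31104/625 = 54854/625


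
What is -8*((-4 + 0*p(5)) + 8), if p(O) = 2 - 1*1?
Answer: -32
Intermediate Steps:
p(O) = 1 (p(O) = 2 - 1 = 1)
-8*((-4 + 0*p(5)) + 8) = -8*((-4 + 0*1) + 8) = -8*((-4 + 0) + 8) = -8*(-4 + 8) = -8*4 = -32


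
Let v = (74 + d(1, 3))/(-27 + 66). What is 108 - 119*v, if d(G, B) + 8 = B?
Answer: -1333/13 ≈ -102.54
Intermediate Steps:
d(G, B) = -8 + B
v = 23/13 (v = (74 + (-8 + 3))/(-27 + 66) = (74 - 5)/39 = 69*(1/39) = 23/13 ≈ 1.7692)
108 - 119*v = 108 - 119*23/13 = 108 - 2737/13 = -1333/13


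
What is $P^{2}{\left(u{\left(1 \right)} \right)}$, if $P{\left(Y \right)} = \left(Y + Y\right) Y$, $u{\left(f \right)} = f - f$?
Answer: $0$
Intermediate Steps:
$u{\left(f \right)} = 0$
$P{\left(Y \right)} = 2 Y^{2}$ ($P{\left(Y \right)} = 2 Y Y = 2 Y^{2}$)
$P^{2}{\left(u{\left(1 \right)} \right)} = \left(2 \cdot 0^{2}\right)^{2} = \left(2 \cdot 0\right)^{2} = 0^{2} = 0$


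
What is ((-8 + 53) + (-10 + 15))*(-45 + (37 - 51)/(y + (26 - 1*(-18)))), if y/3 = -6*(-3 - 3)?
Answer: -85675/38 ≈ -2254.6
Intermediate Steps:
y = 108 (y = 3*(-6*(-3 - 3)) = 3*(-6*(-6)) = 3*36 = 108)
((-8 + 53) + (-10 + 15))*(-45 + (37 - 51)/(y + (26 - 1*(-18)))) = ((-8 + 53) + (-10 + 15))*(-45 + (37 - 51)/(108 + (26 - 1*(-18)))) = (45 + 5)*(-45 - 14/(108 + (26 + 18))) = 50*(-45 - 14/(108 + 44)) = 50*(-45 - 14/152) = 50*(-45 - 14*1/152) = 50*(-45 - 7/76) = 50*(-3427/76) = -85675/38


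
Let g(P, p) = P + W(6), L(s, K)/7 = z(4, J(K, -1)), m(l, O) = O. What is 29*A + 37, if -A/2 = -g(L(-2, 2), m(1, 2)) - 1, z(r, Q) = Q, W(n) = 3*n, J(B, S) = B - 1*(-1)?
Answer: 2357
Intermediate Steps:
J(B, S) = 1 + B (J(B, S) = B + 1 = 1 + B)
L(s, K) = 7 + 7*K (L(s, K) = 7*(1 + K) = 7 + 7*K)
g(P, p) = 18 + P (g(P, p) = P + 3*6 = P + 18 = 18 + P)
A = 80 (A = -2*(-(18 + (7 + 7*2)) - 1) = -2*(-(18 + (7 + 14)) - 1) = -2*(-(18 + 21) - 1) = -2*(-1*39 - 1) = -2*(-39 - 1) = -2*(-40) = 80)
29*A + 37 = 29*80 + 37 = 2320 + 37 = 2357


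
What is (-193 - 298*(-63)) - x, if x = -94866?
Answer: 113447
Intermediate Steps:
(-193 - 298*(-63)) - x = (-193 - 298*(-63)) - 1*(-94866) = (-193 + 18774) + 94866 = 18581 + 94866 = 113447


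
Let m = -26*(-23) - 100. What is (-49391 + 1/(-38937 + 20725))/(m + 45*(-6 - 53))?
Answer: 899508893/39283284 ≈ 22.898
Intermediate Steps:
m = 498 (m = 598 - 100 = 498)
(-49391 + 1/(-38937 + 20725))/(m + 45*(-6 - 53)) = (-49391 + 1/(-38937 + 20725))/(498 + 45*(-6 - 53)) = (-49391 + 1/(-18212))/(498 + 45*(-59)) = (-49391 - 1/18212)/(498 - 2655) = -899508893/18212/(-2157) = -899508893/18212*(-1/2157) = 899508893/39283284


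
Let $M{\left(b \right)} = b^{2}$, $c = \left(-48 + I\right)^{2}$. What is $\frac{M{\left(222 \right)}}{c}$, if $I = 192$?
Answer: $\frac{1369}{576} \approx 2.3767$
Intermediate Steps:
$c = 20736$ ($c = \left(-48 + 192\right)^{2} = 144^{2} = 20736$)
$\frac{M{\left(222 \right)}}{c} = \frac{222^{2}}{20736} = 49284 \cdot \frac{1}{20736} = \frac{1369}{576}$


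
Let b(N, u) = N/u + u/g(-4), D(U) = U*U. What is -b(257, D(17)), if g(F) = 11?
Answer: -86348/3179 ≈ -27.162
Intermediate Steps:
D(U) = U²
b(N, u) = u/11 + N/u (b(N, u) = N/u + u/11 = u/11 + N/u)
-b(257, D(17)) = -((1/11)*17² + 257/(17²)) = -((1/11)*289 + 257/289) = -(289/11 + 257*(1/289)) = -(289/11 + 257/289) = -1*86348/3179 = -86348/3179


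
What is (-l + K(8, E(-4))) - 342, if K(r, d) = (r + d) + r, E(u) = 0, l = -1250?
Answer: 924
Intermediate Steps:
K(r, d) = d + 2*r (K(r, d) = (d + r) + r = d + 2*r)
(-l + K(8, E(-4))) - 342 = (-1*(-1250) + (0 + 2*8)) - 342 = (1250 + (0 + 16)) - 342 = (1250 + 16) - 342 = 1266 - 342 = 924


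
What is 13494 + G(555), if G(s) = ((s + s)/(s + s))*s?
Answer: 14049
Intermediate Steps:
G(s) = s (G(s) = ((2*s)/((2*s)))*s = ((2*s)*(1/(2*s)))*s = 1*s = s)
13494 + G(555) = 13494 + 555 = 14049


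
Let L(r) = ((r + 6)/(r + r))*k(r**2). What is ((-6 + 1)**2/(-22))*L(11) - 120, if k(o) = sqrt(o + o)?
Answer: -120 - 425*sqrt(2)/44 ≈ -133.66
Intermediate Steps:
k(o) = sqrt(2)*sqrt(o) (k(o) = sqrt(2*o) = sqrt(2)*sqrt(o))
L(r) = sqrt(2)*sqrt(r**2)*(6 + r)/(2*r) (L(r) = ((r + 6)/(r + r))*(sqrt(2)*sqrt(r**2)) = ((6 + r)/((2*r)))*(sqrt(2)*sqrt(r**2)) = ((6 + r)*(1/(2*r)))*(sqrt(2)*sqrt(r**2)) = ((6 + r)/(2*r))*(sqrt(2)*sqrt(r**2)) = sqrt(2)*sqrt(r**2)*(6 + r)/(2*r))
((-6 + 1)**2/(-22))*L(11) - 120 = ((-6 + 1)**2/(-22))*((1/2)*sqrt(2)*sqrt(11**2)*(6 + 11)/11) - 120 = ((-5)**2*(-1/22))*((1/2)*sqrt(2)*(1/11)*sqrt(121)*17) - 120 = (25*(-1/22))*((1/2)*sqrt(2)*(1/11)*11*17) - 120 = -425*sqrt(2)/44 - 120 = -120 - 425*sqrt(2)/44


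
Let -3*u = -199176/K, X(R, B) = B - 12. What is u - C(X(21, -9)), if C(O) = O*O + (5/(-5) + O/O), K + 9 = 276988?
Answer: -122081347/276979 ≈ -440.76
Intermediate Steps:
K = 276979 (K = -9 + 276988 = 276979)
X(R, B) = -12 + B
u = 66392/276979 (u = -(-66392)/276979 = -1/3*(-199176/276979) = 66392/276979 ≈ 0.23970)
C(O) = O**2 (C(O) = O**2 + (5*(-1/5) + 1) = O**2 + (-1 + 1) = O**2 + 0 = O**2)
u - C(X(21, -9)) = 66392/276979 - (-12 - 9)**2 = 66392/276979 - 1*(-21)**2 = 66392/276979 - 1*441 = 66392/276979 - 441 = -122081347/276979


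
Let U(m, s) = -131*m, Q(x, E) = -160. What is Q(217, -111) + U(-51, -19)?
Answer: 6521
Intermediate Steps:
Q(217, -111) + U(-51, -19) = -160 - 131*(-51) = -160 + 6681 = 6521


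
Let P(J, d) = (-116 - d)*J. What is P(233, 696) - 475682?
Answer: -664878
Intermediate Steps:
P(J, d) = J*(-116 - d)
P(233, 696) - 475682 = -1*233*(116 + 696) - 475682 = -1*233*812 - 475682 = -189196 - 475682 = -664878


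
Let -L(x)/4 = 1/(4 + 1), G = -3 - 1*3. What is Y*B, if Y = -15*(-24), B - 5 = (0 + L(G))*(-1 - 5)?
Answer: 3528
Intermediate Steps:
G = -6 (G = -3 - 3 = -6)
L(x) = -⅘ (L(x) = -4/(4 + 1) = -4/5 = -4*⅕ = -⅘)
B = 49/5 (B = 5 + (0 - ⅘)*(-1 - 5) = 5 - ⅘*(-6) = 5 + 24/5 = 49/5 ≈ 9.8000)
Y = 360
Y*B = 360*(49/5) = 3528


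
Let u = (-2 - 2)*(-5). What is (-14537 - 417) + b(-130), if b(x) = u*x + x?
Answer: -17684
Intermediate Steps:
u = 20 (u = -4*(-5) = 20)
b(x) = 21*x (b(x) = 20*x + x = 21*x)
(-14537 - 417) + b(-130) = (-14537 - 417) + 21*(-130) = -14954 - 2730 = -17684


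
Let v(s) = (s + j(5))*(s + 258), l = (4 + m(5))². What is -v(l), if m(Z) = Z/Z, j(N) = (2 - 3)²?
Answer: -7358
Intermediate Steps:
j(N) = 1 (j(N) = (-1)² = 1)
m(Z) = 1
l = 25 (l = (4 + 1)² = 5² = 25)
v(s) = (1 + s)*(258 + s) (v(s) = (s + 1)*(s + 258) = (1 + s)*(258 + s))
-v(l) = -(258 + 25² + 259*25) = -(258 + 625 + 6475) = -1*7358 = -7358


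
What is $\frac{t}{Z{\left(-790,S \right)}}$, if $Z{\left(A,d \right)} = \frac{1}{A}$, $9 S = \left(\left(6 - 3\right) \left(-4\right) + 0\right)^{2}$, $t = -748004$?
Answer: $590923160$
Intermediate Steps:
$S = 16$ ($S = \frac{\left(\left(6 - 3\right) \left(-4\right) + 0\right)^{2}}{9} = \frac{\left(3 \left(-4\right) + 0\right)^{2}}{9} = \frac{\left(-12 + 0\right)^{2}}{9} = \frac{\left(-12\right)^{2}}{9} = \frac{1}{9} \cdot 144 = 16$)
$\frac{t}{Z{\left(-790,S \right)}} = - \frac{748004}{\frac{1}{-790}} = - \frac{748004}{- \frac{1}{790}} = \left(-748004\right) \left(-790\right) = 590923160$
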